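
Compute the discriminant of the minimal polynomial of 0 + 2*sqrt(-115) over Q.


The element 0 + 2*sqrt(-115) has minimal polynomial:
x^2 + 0*x + 460
Discriminant = (0)^2 - 4*(460)
= 0 - 1840
= -1840

-1840


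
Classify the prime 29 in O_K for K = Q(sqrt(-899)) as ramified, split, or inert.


K = Q(sqrt(-899)). Since d mod 4 = 1, disc(K) = -899.
Check p | disc: -899 mod 29 = 0.
p divides disc, so p ramifies: (p) = P^2 with e=2, f=1, g=1.
Therefore p is ramified.

ramified


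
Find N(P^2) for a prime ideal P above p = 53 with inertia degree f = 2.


N(P^a) = p^(a*f)
= 53^(2*2)
= 53^4
= 7890481

7890481


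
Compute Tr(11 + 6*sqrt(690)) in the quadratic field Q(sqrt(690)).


Tr(a + b*sqrt(d)) = (a + b*sqrt(d)) + (a - b*sqrt(d)) = 2a
= 2 * (11)
= 22

22


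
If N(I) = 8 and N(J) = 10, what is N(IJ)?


N(IJ) = N(I) * N(J)
= 8 * 10
= 80

80


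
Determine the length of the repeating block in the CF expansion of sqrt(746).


Run the CF algorithm for sqrt(746).
a_0 = floor(sqrt(746)) = 27; set m_0=0, q_0=1.
Recurrence: m' = q*a - m,  q' = (d - m'^2)/q,  a' = floor((a_0 + m')/q').
  step 1: m=27, q=17, a=3
  step 2: m=24, q=10, a=5
  step 3: m=26, q=7, a=7
  step 4: m=23, q=31, a=1
  step 5: m=8, q=22, a=1
  step 6: m=14, q=25, a=1
  step 7: m=11, q=25, a=1
  step 8: m=14, q=22, a=1
  step 9: m=8, q=31, a=1
  step 10: m=23, q=7, a=7
  step 11: m=26, q=10, a=5
  step 12: m=24, q=17, a=3
  step 13: m=27, q=1, a=54
a_13 = 2*a_0 = 54, so the period closes here.
sqrt(746) = [27; 3, 5, 7, 1, 1, 1, 1, 1, 1, 7, 5, 3, 54]
Period length = 13

13


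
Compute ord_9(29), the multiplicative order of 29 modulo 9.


We want ord_9(29), the smallest k >= 1 with 29^k = 1 mod 9.
n = 9 = 3^2, phi(9) = 6; the order divides phi(n).
Divisors of 6: 1, 2, 3, 6
Repeated squaring mod 9: 29^1 = 2, 29^2 = 4, 29^4 = 7
Test divisors in increasing order:
  k=1: 29^1 = 2 mod 9
  k=2: 29^2 = 4 mod 9
  k=3: 29^3 = 4 * 2 = 8 mod 9
  k=6: 29^6 = 7 * 4 = 1 mod 9  <- first divisor giving 1
Order = 6

6


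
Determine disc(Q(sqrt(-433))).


For K = Q(sqrt(d)) with d squarefree: disc(K) = d if d = 1 mod 4, and disc(K) = 4d if d = 2 or 3 mod 4.
Here d = -433, and d mod 4 = 3.
d = 3 mod 4, not 1 (O_K = Z[sqrt(d)]), so disc(K) = 4d = 4 * (-433) = -1732

-1732


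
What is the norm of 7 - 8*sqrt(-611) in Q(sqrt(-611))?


N(a + b*sqrt(d)) = a^2 - d*b^2
= (7)^2 - (-611)*(-8)^2
= 49 + 39104
= 39153

39153


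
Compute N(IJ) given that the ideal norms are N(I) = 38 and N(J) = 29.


N(IJ) = N(I) * N(J)
= 38 * 29
= 1102

1102


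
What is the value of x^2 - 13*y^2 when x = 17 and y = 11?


x^2 - d*y^2
= 17^2 - 13*11^2
= 289 - 1573
= -1284

-1284


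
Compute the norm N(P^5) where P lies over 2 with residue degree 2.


N(P^a) = p^(a*f)
= 2^(5*2)
= 2^10
= 1024

1024


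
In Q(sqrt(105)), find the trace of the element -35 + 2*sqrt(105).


Tr(a + b*sqrt(d)) = (a + b*sqrt(d)) + (a - b*sqrt(d)) = 2a
= 2 * (-35)
= -70

-70


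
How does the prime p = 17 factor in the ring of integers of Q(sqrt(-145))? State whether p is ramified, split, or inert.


K = Q(sqrt(-145)). Since d mod 4 = 3, disc(K) = -580.
Check p | disc: -580 mod 17 = 15.
p does not divide disc. Compute Legendre symbol (d/p):
8^((17-1)/2) mod 17 = 1
(d/p) = 1, so p splits: (p) = P*P' with e=1, f=1, g=2.
Therefore p is split.

split


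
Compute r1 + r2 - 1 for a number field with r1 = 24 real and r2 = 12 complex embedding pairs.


By Dirichlet's unit theorem:
rank = r1 + r2 - 1
= 24 + 12 - 1
= 35

35


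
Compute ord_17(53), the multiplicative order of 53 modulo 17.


We want ord_17(53), the smallest k >= 1 with 53^k = 1 mod 17.
n = 17 = 17, phi(17) = 16; the order divides phi(n).
Divisors of 16: 1, 2, 4, 8, 16
Repeated squaring mod 17: 53^1 = 2, 53^2 = 4, 53^4 = 16, 53^8 = 1, 53^16 = 1
Test divisors in increasing order:
  k=1: 53^1 = 2 mod 17
  k=2: 53^2 = 4 mod 17
  k=4: 53^4 = 16 mod 17
  k=8: 53^8 = 1 mod 17  <- first divisor giving 1
Order = 8

8


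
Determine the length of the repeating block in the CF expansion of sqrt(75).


Run the CF algorithm for sqrt(75).
a_0 = floor(sqrt(75)) = 8; set m_0=0, q_0=1.
Recurrence: m' = q*a - m,  q' = (d - m'^2)/q,  a' = floor((a_0 + m')/q').
  step 1: m=8, q=11, a=1
  step 2: m=3, q=6, a=1
  step 3: m=3, q=11, a=1
  step 4: m=8, q=1, a=16
a_4 = 2*a_0 = 16, so the period closes here.
sqrt(75) = [8; 1, 1, 1, 16]
Period length = 4

4


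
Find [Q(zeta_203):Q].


The degree equals Euler's totient phi(203).
203 = 7 * 29
phi(203) = 168

168


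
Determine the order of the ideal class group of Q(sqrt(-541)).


K = Q(sqrt(-541)). d mod 4 = 3, so D = disc(K) = 4d = -2164
h(K) equals the number of primitive reduced positive-definite forms (a, b, c) = a*x^2 + b*x*y + c*y^2 with b^2 - 4ac = D,
where reduced means |b| <= a <= c, with b >= 0 whenever |b| = a or a = c, and primitive means gcd(a, b, c) = 1.
Reduced forces 3a^2 <= |D| = 2164, so 1 <= a <= 26; b must have the parity of D, and c = (b^2 - D)/(4a) must be an integer >= a.
Enumerate a = 1..26, b in [-a, a]:
  a=1: (1, 0, 541)  [1]
  a=2: (2, 2, 271)  [1]
  a=3..4: none
  a=5: (5, -4, 109), (5, 4, 109)  [2]
  a=6..9: none
  a=10: (10, -6, 55), (10, 6, 55)  [2]
  a=11: (11, -6, 50), (11, 6, 50)  [2]
  a=12..21: none
  a=22: (22, -6, 25), (22, 6, 25)  [2]
  a=23..26: none
Total reduced forms: 1 + 1 + 2 + 2 + 2 + 2 = 10
h = 10

10


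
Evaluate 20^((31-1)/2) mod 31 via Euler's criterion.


p = 31 is prime and the exponent is (p-1)/2 = 15, so by Euler's criterion 20^15 = (20/31) = +1 or -1 mod 31.
Compute by square-and-multiply:
  15 = 8 + 4 + 2 + 1 (binary 1111)
  Repeated squaring mod 31: 20^1 = 20, 20^2 = 28, 20^4 = 9, 20^8 = 19
  20^15 = 20^8 * 20^4 * 20^2 * 20^1 = 19 * 9 * 28 * 20 mod 31
    19 * 9 = 171 = 16 mod 31
    16 * 28 = 448 = 14 mod 31
    14 * 20 = 280 = 1 mod 31
  20^15 = 1 mod 31
Result 1: 20 is a quadratic residue mod 31.
20^15 mod 31 = 1

1


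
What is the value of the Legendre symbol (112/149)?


p = 149 is prime, so compute (112/149) with the reciprocity algorithm (Jacobi-symbol steps: pull out 2s via (2/n), flip via reciprocity, reduce):
  pull out 2: (2/149) = -1  (since 149 mod 8 = 5)
  pull out 2: (2/149) = -1  (since 149 mod 8 = 5)
  pull out 2: (2/149) = -1  (since 149 mod 8 = 5)
  pull out 2: (2/149) = -1  (since 149 mod 8 = 5)
  reciprocity: (7/149) -> +(149/7)
  reduce: (2/7)
  pull out 2: (2/7) = +1  (since 7 mod 8 = 7)
  (1/7) = 1
Product of signs = 1
(112/149) = 1

1


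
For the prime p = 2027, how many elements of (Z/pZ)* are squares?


For prime p, the number of non-zero quadratic residues is (p-1)/2.
= (2027-1)/2
= 1013

1013


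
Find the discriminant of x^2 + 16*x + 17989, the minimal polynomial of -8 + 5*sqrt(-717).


The element -8 + 5*sqrt(-717) has minimal polynomial:
x^2 + 16*x + 17989
Discriminant = (16)^2 - 4*(17989)
= 256 - 71956
= -71700

-71700


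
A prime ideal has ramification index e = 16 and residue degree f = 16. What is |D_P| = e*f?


|D_P| = e * f
= 16 * 16
= 256

256


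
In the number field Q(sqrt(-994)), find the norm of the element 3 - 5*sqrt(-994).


N(a + b*sqrt(d)) = a^2 - d*b^2
= (3)^2 - (-994)*(-5)^2
= 9 + 24850
= 24859

24859


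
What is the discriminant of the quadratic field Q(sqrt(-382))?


For K = Q(sqrt(d)) with d squarefree: disc(K) = d if d = 1 mod 4, and disc(K) = 4d if d = 2 or 3 mod 4.
Here d = -382, and d mod 4 = 2.
d = 2 mod 4, not 1 (O_K = Z[sqrt(d)]), so disc(K) = 4d = 4 * (-382) = -1528

-1528


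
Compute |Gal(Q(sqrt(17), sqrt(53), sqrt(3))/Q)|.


The 3 square roots of distinct primes are multiplicatively independent over Q,
so [K:Q] = 2^3 and Gal(K/Q) is isomorphic to (Z/2Z)^3.
|Gal| = 2^3 = 8

8


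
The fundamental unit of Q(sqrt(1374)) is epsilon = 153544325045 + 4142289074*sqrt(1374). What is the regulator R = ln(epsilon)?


epsilon = 153544325045 + 4142289074*sqrt(1374)
= 3.0709e+11
R = ln(3.0709e+11)
= 26.4504

26.4504


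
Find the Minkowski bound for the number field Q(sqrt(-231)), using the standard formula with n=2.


d = -231, d mod 4 = 1, so disc(K) = d = -231; |disc(K)| = 231
Imaginary quadratic field, so n = 2, s = r2 = 1, r1 = 0
M = (n!/n^n) * (4/pi)^s * sqrt(|disc(K)|) = (2!/2^2) * (4/pi)^1 * sqrt(231)
= 0.5 * 1.273240 * 15.198684
= 9.6758

9.6758


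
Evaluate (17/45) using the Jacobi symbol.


Compute (17/45) via quadratic reciprocity:
  reciprocity: (17/45) -> +(45/17)
  reduce: (11/17)
  reciprocity: (11/17) -> +(17/11)
  reduce: (6/11)
  pull out 2: (2/11) = -1  (since 11 mod 8 = 3)
  reciprocity: (3/11) -> -(11/3)
  reduce: (2/3)
  pull out 2: (2/3) = -1  (since 3 mod 8 = 3)
  (1/3) = 1
Product of signs = -1

-1


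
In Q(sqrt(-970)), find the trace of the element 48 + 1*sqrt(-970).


Tr(a + b*sqrt(d)) = (a + b*sqrt(d)) + (a - b*sqrt(d)) = 2a
= 2 * (48)
= 96

96


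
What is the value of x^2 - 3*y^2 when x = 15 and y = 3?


x^2 - d*y^2
= 15^2 - 3*3^2
= 225 - 27
= 198

198


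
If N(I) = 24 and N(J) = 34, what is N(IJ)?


N(IJ) = N(I) * N(J)
= 24 * 34
= 816

816


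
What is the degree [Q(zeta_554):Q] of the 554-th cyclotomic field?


The degree equals Euler's totient phi(554).
554 = 2 * 277
phi(554) = 276

276


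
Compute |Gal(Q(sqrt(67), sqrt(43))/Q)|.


The 2 square roots of distinct primes are multiplicatively independent over Q,
so [K:Q] = 2^2 and Gal(K/Q) is isomorphic to (Z/2Z)^2.
|Gal| = 2^2 = 4

4


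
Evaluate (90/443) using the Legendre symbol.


p = 443 is prime, so compute (90/443) with the reciprocity algorithm (Jacobi-symbol steps: pull out 2s via (2/n), flip via reciprocity, reduce):
  pull out 2: (2/443) = -1  (since 443 mod 8 = 3)
  reciprocity: (45/443) -> +(443/45)
  reduce: (38/45)
  pull out 2: (2/45) = -1  (since 45 mod 8 = 5)
  reciprocity: (19/45) -> +(45/19)
  reduce: (7/19)
  reciprocity: (7/19) -> -(19/7)
  reduce: (5/7)
  reciprocity: (5/7) -> +(7/5)
  reduce: (2/5)
  pull out 2: (2/5) = -1  (since 5 mod 8 = 5)
  (1/5) = 1
Product of signs = 1
(90/443) = 1

1


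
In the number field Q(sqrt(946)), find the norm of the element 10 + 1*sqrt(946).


N(a + b*sqrt(d)) = a^2 - d*b^2
= (10)^2 - (946)*(1)^2
= 100 - 946
= -846

-846


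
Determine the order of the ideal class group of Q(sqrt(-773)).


K = Q(sqrt(-773)). d mod 4 = 3, so D = disc(K) = 4d = -3092
h(K) equals the number of primitive reduced positive-definite forms (a, b, c) = a*x^2 + b*x*y + c*y^2 with b^2 - 4ac = D,
where reduced means |b| <= a <= c, with b >= 0 whenever |b| = a or a = c, and primitive means gcd(a, b, c) = 1.
Reduced forces 3a^2 <= |D| = 3092, so 1 <= a <= 32; b must have the parity of D, and c = (b^2 - D)/(4a) must be an integer >= a.
Enumerate a = 1..32, b in [-a, a]:
  a=1: (1, 0, 773)  [1]
  a=2: (2, 2, 387)  [1]
  a=3: (3, -2, 258), (3, 2, 258)  [2]
  a=4..5: none
  a=6: (6, -2, 129), (6, 2, 129)  [2]
  a=7: (7, -4, 111), (7, 4, 111)  [2]
  a=8: none
  a=9: (9, -2, 86), (9, 2, 86)  [2]
  a=10..13: none
  a=14: (14, -10, 57), (14, 10, 57)  [2]
  a=15..16: none
  a=17: (17, -6, 46), (17, 6, 46)  [2]
  a=18: (18, -2, 43), (18, 2, 43)  [2]
  a=19: (19, -10, 42), (19, 10, 42)  [2]
  a=20: none
  a=21: (21, -10, 38), (21, -4, 37), (21, 4, 37), (21, 10, 38)  [4]
  a=22: none
  a=23: (23, -6, 34), (23, 6, 34)  [2]
  a=24..26: none
  a=27: (27, -16, 31), (27, 16, 31)  [2]
  a=28..32: none
Total reduced forms: 1 + 1 + 2 + 2 + 2 + 2 + 2 + 2 + 2 + 2 + 4 + 2 + 2 = 26
h = 26

26


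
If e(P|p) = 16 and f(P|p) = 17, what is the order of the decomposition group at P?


|D_P| = e * f
= 16 * 17
= 272

272


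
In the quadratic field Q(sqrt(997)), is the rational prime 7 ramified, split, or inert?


K = Q(sqrt(997)). Since d mod 4 = 1, disc(K) = 997.
Check p | disc: 997 mod 7 = 3.
p does not divide disc. Compute Legendre symbol (d/p):
3^((7-1)/2) mod 7 = -1
(d/p) = -1, so p is inert: (p) stays prime with e=1, f=2, g=1.
Therefore p is inert.

inert


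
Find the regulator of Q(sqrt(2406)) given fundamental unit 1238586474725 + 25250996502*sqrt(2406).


epsilon = 1238586474725 + 25250996502*sqrt(2406)
= 2.4772e+12
R = ln(2.4772e+12)
= 28.5381

28.5381


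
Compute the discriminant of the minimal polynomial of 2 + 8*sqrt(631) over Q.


The element 2 + 8*sqrt(631) has minimal polynomial:
x^2 - 4*x - 40380
Discriminant = (-4)^2 - 4*(-40380)
= 16 + 161520
= 161536

161536


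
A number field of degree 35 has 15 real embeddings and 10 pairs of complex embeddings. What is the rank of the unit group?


By Dirichlet's unit theorem:
rank = r1 + r2 - 1
= 15 + 10 - 1
= 24

24


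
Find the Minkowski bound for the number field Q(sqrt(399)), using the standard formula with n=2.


d = 399, d mod 4 = 3, so disc(K) = 4d = 1596; |disc(K)| = 1596
Real quadratic field, so n = 2, s = r2 = 0, r1 = 2
M = (n!/n^n) * (4/pi)^s * sqrt(|disc(K)|) = (2!/2^2) * (4/pi)^0 * sqrt(1596)
= 0.5 * 1.000000 * 39.949969
= 19.9750

19.9750


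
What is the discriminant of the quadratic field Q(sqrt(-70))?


For K = Q(sqrt(d)) with d squarefree: disc(K) = d if d = 1 mod 4, and disc(K) = 4d if d = 2 or 3 mod 4.
Here d = -70, and d mod 4 = 2.
d = 2 mod 4, not 1 (O_K = Z[sqrt(d)]), so disc(K) = 4d = 4 * (-70) = -280

-280


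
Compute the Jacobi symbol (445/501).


Compute (445/501) via quadratic reciprocity:
  reciprocity: (445/501) -> +(501/445)
  reduce: (56/445)
  pull out 2: (2/445) = -1  (since 445 mod 8 = 5)
  pull out 2: (2/445) = -1  (since 445 mod 8 = 5)
  pull out 2: (2/445) = -1  (since 445 mod 8 = 5)
  reciprocity: (7/445) -> +(445/7)
  reduce: (4/7)
  pull out 2: (2/7) = +1  (since 7 mod 8 = 7)
  pull out 2: (2/7) = +1  (since 7 mod 8 = 7)
  (1/7) = 1
Product of signs = -1

-1


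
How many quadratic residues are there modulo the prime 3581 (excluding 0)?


For prime p, the number of non-zero quadratic residues is (p-1)/2.
= (3581-1)/2
= 1790

1790


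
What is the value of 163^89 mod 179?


p = 179 is prime and the exponent is (p-1)/2 = 89, so by Euler's criterion 163^89 = (163/179) = +1 or -1 mod 179.
Compute by square-and-multiply:
  89 = 64 + 16 + 8 + 1 (binary 1011001)
  Repeated squaring mod 179: 163^1 = 163, 163^2 = 77, 163^4 = 22, 163^8 = 126, 163^16 = 124, 163^32 = 161, 163^64 = 145
  163^89 = 163^64 * 163^16 * 163^8 * 163^1 = 145 * 124 * 126 * 163 mod 179
    145 * 124 = 17980 = 80 mod 179
    80 * 126 = 10080 = 56 mod 179
    56 * 163 = 9128 = 178 mod 179
  163^89 = 178 mod 179
Result 178 = p - 1 = -1 mod 179: 163 is a quadratic non-residue mod 179. As a residue in [0, p-1] the value is 178.
163^89 mod 179 = 178

178


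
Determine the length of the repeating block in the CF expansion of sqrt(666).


Run the CF algorithm for sqrt(666).
a_0 = floor(sqrt(666)) = 25; set m_0=0, q_0=1.
Recurrence: m' = q*a - m,  q' = (d - m'^2)/q,  a' = floor((a_0 + m')/q').
  step 1: m=25, q=41, a=1
  step 2: m=16, q=10, a=4
  step 3: m=24, q=9, a=5
  step 4: m=21, q=25, a=1
  step 5: m=4, q=26, a=1
  step 6: m=22, q=7, a=6
  step 7: m=20, q=38, a=1
  step 8: m=18, q=9, a=4
  step 9: m=18, q=38, a=1
  step 10: m=20, q=7, a=6
  step 11: m=22, q=26, a=1
  step 12: m=4, q=25, a=1
  step 13: m=21, q=9, a=5
  step 14: m=24, q=10, a=4
  step 15: m=16, q=41, a=1
  step 16: m=25, q=1, a=50
a_16 = 2*a_0 = 50, so the period closes here.
sqrt(666) = [25; 1, 4, 5, 1, 1, 6, 1, 4, 1, 6, 1, 1, 5, 4, 1, 50]
Period length = 16

16


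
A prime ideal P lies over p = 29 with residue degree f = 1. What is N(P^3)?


N(P^a) = p^(a*f)
= 29^(3*1)
= 29^3
= 24389

24389


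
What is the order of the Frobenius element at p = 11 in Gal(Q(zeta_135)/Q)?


The Frobenius at p in Gal(Q(zeta_n)/Q) = (Z/nZ)* is the class of p, so its order is ord_135(11), the smallest k >= 1 with 11^k = 1 mod 135.
n = 135 = 3^3 * 5, phi(135) = 72; the order divides phi(n).
Divisors of 72: 1, 2, 3, 4, 6, 8, 9, 12, 18, 24, 36, 72
Repeated squaring mod 135: 11^1 = 11, 11^2 = 121, 11^4 = 61, 11^8 = 76, 11^16 = 106, 11^32 = 31, 11^64 = 16
Test divisors in increasing order:
  k=1: 11^1 = 11 mod 135
  k=2: 11^2 = 121 mod 135
  k=3: 11^3 = 121 * 11 = 116 mod 135
  k=4: 11^4 = 61 mod 135
  k=6: 11^6 = 61 * 121 = 91 mod 135
  k=8: 11^8 = 76 mod 135
  k=9: 11^9 = 76 * 11 = 26 mod 135
  k=12: 11^12 = 76 * 61 = 46 mod 135
  k=18: 11^18 = 106 * 121 = 1 mod 135  <- first divisor giving 1
Order = 18

18


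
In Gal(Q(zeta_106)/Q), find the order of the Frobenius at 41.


The Frobenius at p in Gal(Q(zeta_n)/Q) = (Z/nZ)* is the class of p, so its order is ord_106(41), the smallest k >= 1 with 41^k = 1 mod 106.
n = 106 = 2 * 53, phi(106) = 52; the order divides phi(n).
Divisors of 52: 1, 2, 4, 13, 26, 52
Repeated squaring mod 106: 41^1 = 41, 41^2 = 91, 41^4 = 13, 41^8 = 63, 41^16 = 47, 41^32 = 89
Test divisors in increasing order:
  k=1: 41^1 = 41 mod 106
  k=2: 41^2 = 91 mod 106
  k=4: 41^4 = 13 mod 106
  k=13: 41^13 = 63 * 13 * 41 = 83 mod 106
  k=26: 41^26 = 47 * 63 * 91 = 105 mod 106
  k=52: 41^52 = 89 * 47 * 13 = 1 mod 106  <- first divisor giving 1
Order = 52

52


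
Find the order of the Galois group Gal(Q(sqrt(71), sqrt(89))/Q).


The 2 square roots of distinct primes are multiplicatively independent over Q,
so [K:Q] = 2^2 and Gal(K/Q) is isomorphic to (Z/2Z)^2.
|Gal| = 2^2 = 4

4


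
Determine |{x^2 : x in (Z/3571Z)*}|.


For prime p, the number of non-zero quadratic residues is (p-1)/2.
= (3571-1)/2
= 1785

1785


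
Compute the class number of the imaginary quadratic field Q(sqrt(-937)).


K = Q(sqrt(-937)). d mod 4 = 3, so D = disc(K) = 4d = -3748
h(K) equals the number of primitive reduced positive-definite forms (a, b, c) = a*x^2 + b*x*y + c*y^2 with b^2 - 4ac = D,
where reduced means |b| <= a <= c, with b >= 0 whenever |b| = a or a = c, and primitive means gcd(a, b, c) = 1.
Reduced forces 3a^2 <= |D| = 3748, so 1 <= a <= 35; b must have the parity of D, and c = (b^2 - D)/(4a) must be an integer >= a.
Enumerate a = 1..35, b in [-a, a]:
  a=1: (1, 0, 937)  [1]
  a=2: (2, 2, 469)  [1]
  a=3..6: none
  a=7: (7, -2, 134), (7, 2, 134)  [2]
  a=8..10: none
  a=11: (11, -6, 86), (11, 6, 86)  [2]
  a=12: none
  a=13: (13, -10, 74), (13, 10, 74)  [2]
  a=14: (14, -2, 67), (14, 2, 67)  [2]
  a=15..16: none
  a=17: (17, -14, 58), (17, 14, 58)  [2]
  a=18..21: none
  a=22: (22, -6, 43), (22, 6, 43)  [2]
  a=23: (23, -22, 46), (23, 22, 46)  [2]
  a=24..25: none
  a=26: (26, -10, 37), (26, 10, 37)  [2]
  a=27..28: none
  a=29: (29, -14, 34), (29, 14, 34)  [2]
  a=30..35: none
Total reduced forms: 1 + 1 + 2 + 2 + 2 + 2 + 2 + 2 + 2 + 2 + 2 = 20
h = 20

20


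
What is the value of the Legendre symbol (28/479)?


p = 479 is prime, so compute (28/479) with the reciprocity algorithm (Jacobi-symbol steps: pull out 2s via (2/n), flip via reciprocity, reduce):
  pull out 2: (2/479) = +1  (since 479 mod 8 = 7)
  pull out 2: (2/479) = +1  (since 479 mod 8 = 7)
  reciprocity: (7/479) -> -(479/7)
  reduce: (3/7)
  reciprocity: (3/7) -> -(7/3)
  reduce: (1/3)
  (1/3) = 1
Product of signs = 1
(28/479) = 1

1


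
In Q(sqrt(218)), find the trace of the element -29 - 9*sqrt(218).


Tr(a + b*sqrt(d)) = (a + b*sqrt(d)) + (a - b*sqrt(d)) = 2a
= 2 * (-29)
= -58

-58


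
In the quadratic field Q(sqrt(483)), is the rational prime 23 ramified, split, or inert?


K = Q(sqrt(483)). Since d mod 4 = 3, disc(K) = 1932.
Check p | disc: 1932 mod 23 = 0.
p divides disc, so p ramifies: (p) = P^2 with e=2, f=1, g=1.
Therefore p is ramified.

ramified


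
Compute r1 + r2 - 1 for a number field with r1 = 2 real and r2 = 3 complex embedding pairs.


By Dirichlet's unit theorem:
rank = r1 + r2 - 1
= 2 + 3 - 1
= 4

4


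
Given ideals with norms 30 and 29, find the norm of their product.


N(IJ) = N(I) * N(J)
= 30 * 29
= 870

870


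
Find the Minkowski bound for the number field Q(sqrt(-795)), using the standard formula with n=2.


d = -795, d mod 4 = 1, so disc(K) = d = -795; |disc(K)| = 795
Imaginary quadratic field, so n = 2, s = r2 = 1, r1 = 0
M = (n!/n^n) * (4/pi)^s * sqrt(|disc(K)|) = (2!/2^2) * (4/pi)^1 * sqrt(795)
= 0.5 * 1.273240 * 28.195744
= 17.9500

17.9500


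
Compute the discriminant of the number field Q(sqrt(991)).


For K = Q(sqrt(d)) with d squarefree: disc(K) = d if d = 1 mod 4, and disc(K) = 4d if d = 2 or 3 mod 4.
Here d = 991, and d mod 4 = 3.
d = 3 mod 4, not 1 (O_K = Z[sqrt(d)]), so disc(K) = 4d = 4 * (991) = 3964

3964


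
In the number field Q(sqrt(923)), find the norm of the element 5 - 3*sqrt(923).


N(a + b*sqrt(d)) = a^2 - d*b^2
= (5)^2 - (923)*(-3)^2
= 25 - 8307
= -8282

-8282


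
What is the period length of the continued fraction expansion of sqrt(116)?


Run the CF algorithm for sqrt(116).
a_0 = floor(sqrt(116)) = 10; set m_0=0, q_0=1.
Recurrence: m' = q*a - m,  q' = (d - m'^2)/q,  a' = floor((a_0 + m')/q').
  step 1: m=10, q=16, a=1
  step 2: m=6, q=5, a=3
  step 3: m=9, q=7, a=2
  step 4: m=5, q=13, a=1
  step 5: m=8, q=4, a=4
  step 6: m=8, q=13, a=1
  step 7: m=5, q=7, a=2
  step 8: m=9, q=5, a=3
  step 9: m=6, q=16, a=1
  step 10: m=10, q=1, a=20
a_10 = 2*a_0 = 20, so the period closes here.
sqrt(116) = [10; 1, 3, 2, 1, 4, 1, 2, 3, 1, 20]
Period length = 10

10


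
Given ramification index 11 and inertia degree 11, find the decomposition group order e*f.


|D_P| = e * f
= 11 * 11
= 121

121


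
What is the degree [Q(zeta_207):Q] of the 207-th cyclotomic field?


The degree equals Euler's totient phi(207).
207 = 3^2 * 23
phi(207) = 132

132


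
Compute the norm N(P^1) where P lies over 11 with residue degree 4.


N(P^a) = p^(a*f)
= 11^(1*4)
= 11^4
= 14641

14641


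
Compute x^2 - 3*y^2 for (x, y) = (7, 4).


x^2 - d*y^2
= 7^2 - 3*4^2
= 49 - 48
= 1

1


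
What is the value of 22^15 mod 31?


p = 31 is prime and the exponent is (p-1)/2 = 15, so by Euler's criterion 22^15 = (22/31) = +1 or -1 mod 31.
Compute by square-and-multiply:
  15 = 8 + 4 + 2 + 1 (binary 1111)
  Repeated squaring mod 31: 22^1 = 22, 22^2 = 19, 22^4 = 20, 22^8 = 28
  22^15 = 22^8 * 22^4 * 22^2 * 22^1 = 28 * 20 * 19 * 22 mod 31
    28 * 20 = 560 = 2 mod 31
    2 * 19 = 38 = 7 mod 31
    7 * 22 = 154 = 30 mod 31
  22^15 = 30 mod 31
Result 30 = p - 1 = -1 mod 31: 22 is a quadratic non-residue mod 31. As a residue in [0, p-1] the value is 30.
22^15 mod 31 = 30

30


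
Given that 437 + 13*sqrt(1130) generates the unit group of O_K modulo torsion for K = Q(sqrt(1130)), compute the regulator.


epsilon = 437 + 13*sqrt(1130)
= 874.0011
R = ln(874.0011)
= 6.7731

6.7731


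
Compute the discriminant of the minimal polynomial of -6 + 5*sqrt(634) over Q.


The element -6 + 5*sqrt(634) has minimal polynomial:
x^2 + 12*x - 15814
Discriminant = (12)^2 - 4*(-15814)
= 144 + 63256
= 63400

63400


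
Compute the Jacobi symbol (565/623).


Compute (565/623) via quadratic reciprocity:
  reciprocity: (565/623) -> +(623/565)
  reduce: (58/565)
  pull out 2: (2/565) = -1  (since 565 mod 8 = 5)
  reciprocity: (29/565) -> +(565/29)
  reduce: (14/29)
  pull out 2: (2/29) = -1  (since 29 mod 8 = 5)
  reciprocity: (7/29) -> +(29/7)
  reduce: (1/7)
  (1/7) = 1
Product of signs = 1

1


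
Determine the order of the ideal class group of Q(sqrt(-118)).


K = Q(sqrt(-118)). d mod 4 = 2, so D = disc(K) = 4d = -472
h(K) equals the number of primitive reduced positive-definite forms (a, b, c) = a*x^2 + b*x*y + c*y^2 with b^2 - 4ac = D,
where reduced means |b| <= a <= c, with b >= 0 whenever |b| = a or a = c, and primitive means gcd(a, b, c) = 1.
Reduced forces 3a^2 <= |D| = 472, so 1 <= a <= 12; b must have the parity of D, and c = (b^2 - D)/(4a) must be an integer >= a.
Enumerate a = 1..12, b in [-a, a]:
  a=1: (1, 0, 118)  [1]
  a=2: (2, 0, 59)  [1]
  a=3..6: none
  a=7: (7, -2, 17), (7, 2, 17)  [2]
  a=8..10: none
  a=11: (11, -10, 13), (11, 10, 13)  [2]
  a=12: none
Total reduced forms: 1 + 1 + 2 + 2 = 6
h = 6

6


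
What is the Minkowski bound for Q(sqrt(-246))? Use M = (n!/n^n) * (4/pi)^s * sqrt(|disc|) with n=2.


d = -246, d mod 4 = 2, so disc(K) = 4d = -984; |disc(K)| = 984
Imaginary quadratic field, so n = 2, s = r2 = 1, r1 = 0
M = (n!/n^n) * (4/pi)^s * sqrt(|disc(K)|) = (2!/2^2) * (4/pi)^1 * sqrt(984)
= 0.5 * 1.273240 * 31.368774
= 19.9700

19.9700


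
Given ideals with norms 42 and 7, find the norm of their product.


N(IJ) = N(I) * N(J)
= 42 * 7
= 294

294


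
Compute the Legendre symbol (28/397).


p = 397 is prime, so compute (28/397) with the reciprocity algorithm (Jacobi-symbol steps: pull out 2s via (2/n), flip via reciprocity, reduce):
  pull out 2: (2/397) = -1  (since 397 mod 8 = 5)
  pull out 2: (2/397) = -1  (since 397 mod 8 = 5)
  reciprocity: (7/397) -> +(397/7)
  reduce: (5/7)
  reciprocity: (5/7) -> +(7/5)
  reduce: (2/5)
  pull out 2: (2/5) = -1  (since 5 mod 8 = 5)
  (1/5) = 1
Product of signs = -1
(28/397) = -1

-1


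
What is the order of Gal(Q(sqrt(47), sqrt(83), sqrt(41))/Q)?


The 3 square roots of distinct primes are multiplicatively independent over Q,
so [K:Q] = 2^3 and Gal(K/Q) is isomorphic to (Z/2Z)^3.
|Gal| = 2^3 = 8

8


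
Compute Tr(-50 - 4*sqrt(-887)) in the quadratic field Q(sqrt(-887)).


Tr(a + b*sqrt(d)) = (a + b*sqrt(d)) + (a - b*sqrt(d)) = 2a
= 2 * (-50)
= -100

-100


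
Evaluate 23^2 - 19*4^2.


x^2 - d*y^2
= 23^2 - 19*4^2
= 529 - 304
= 225

225


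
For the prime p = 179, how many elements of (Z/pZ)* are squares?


For prime p, the number of non-zero quadratic residues is (p-1)/2.
= (179-1)/2
= 89

89


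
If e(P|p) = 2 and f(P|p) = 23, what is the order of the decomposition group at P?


|D_P| = e * f
= 2 * 23
= 46

46


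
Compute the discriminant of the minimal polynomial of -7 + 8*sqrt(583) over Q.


The element -7 + 8*sqrt(583) has minimal polynomial:
x^2 + 14*x - 37263
Discriminant = (14)^2 - 4*(-37263)
= 196 + 149052
= 149248

149248


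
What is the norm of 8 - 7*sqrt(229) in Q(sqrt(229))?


N(a + b*sqrt(d)) = a^2 - d*b^2
= (8)^2 - (229)*(-7)^2
= 64 - 11221
= -11157

-11157


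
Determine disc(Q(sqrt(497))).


For K = Q(sqrt(d)) with d squarefree: disc(K) = d if d = 1 mod 4, and disc(K) = 4d if d = 2 or 3 mod 4.
Here d = 497, and d mod 4 = 1.
d = 1 mod 4 (O_K = Z[(1+sqrt(d))/2]), so disc(K) = d = 497

497


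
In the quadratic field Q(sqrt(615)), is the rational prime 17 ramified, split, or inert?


K = Q(sqrt(615)). Since d mod 4 = 3, disc(K) = 2460.
Check p | disc: 2460 mod 17 = 12.
p does not divide disc. Compute Legendre symbol (d/p):
3^((17-1)/2) mod 17 = -1
(d/p) = -1, so p is inert: (p) stays prime with e=1, f=2, g=1.
Therefore p is inert.

inert


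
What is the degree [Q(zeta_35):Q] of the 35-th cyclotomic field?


The degree equals Euler's totient phi(35).
35 = 5 * 7
phi(35) = 24

24


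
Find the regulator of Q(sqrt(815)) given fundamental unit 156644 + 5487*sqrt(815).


epsilon = 156644 + 5487*sqrt(815)
= 313288.0000
R = ln(313288.0000)
= 12.6549

12.6549


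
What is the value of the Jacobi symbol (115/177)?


Compute (115/177) via quadratic reciprocity:
  reciprocity: (115/177) -> +(177/115)
  reduce: (62/115)
  pull out 2: (2/115) = -1  (since 115 mod 8 = 3)
  reciprocity: (31/115) -> -(115/31)
  reduce: (22/31)
  pull out 2: (2/31) = +1  (since 31 mod 8 = 7)
  reciprocity: (11/31) -> -(31/11)
  reduce: (9/11)
  reciprocity: (9/11) -> +(11/9)
  reduce: (2/9)
  pull out 2: (2/9) = +1  (since 9 mod 8 = 1)
  (1/9) = 1
Product of signs = -1

-1


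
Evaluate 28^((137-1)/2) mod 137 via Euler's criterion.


p = 137 is prime and the exponent is (p-1)/2 = 68, so by Euler's criterion 28^68 = (28/137) = +1 or -1 mod 137.
Compute by square-and-multiply:
  68 = 64 + 4 (binary 1000100)
  Repeated squaring mod 137: 28^1 = 28, 28^2 = 99, 28^4 = 74, 28^8 = 133, 28^16 = 16, 28^32 = 119, 28^64 = 50
  28^68 = 28^64 * 28^4 = 50 * 74 mod 137
    50 * 74 = 3700 = 1 mod 137
  28^68 = 1 mod 137
Result 1: 28 is a quadratic residue mod 137.
28^68 mod 137 = 1

1


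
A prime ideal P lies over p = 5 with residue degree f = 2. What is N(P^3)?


N(P^a) = p^(a*f)
= 5^(3*2)
= 5^6
= 15625

15625


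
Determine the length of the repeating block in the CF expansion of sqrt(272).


Run the CF algorithm for sqrt(272).
a_0 = floor(sqrt(272)) = 16; set m_0=0, q_0=1.
Recurrence: m' = q*a - m,  q' = (d - m'^2)/q,  a' = floor((a_0 + m')/q').
  step 1: m=16, q=16, a=2
  step 2: m=16, q=1, a=32
a_2 = 2*a_0 = 32, so the period closes here.
sqrt(272) = [16; 2, 32]
Period length = 2

2


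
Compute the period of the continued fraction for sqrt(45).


Run the CF algorithm for sqrt(45).
a_0 = floor(sqrt(45)) = 6; set m_0=0, q_0=1.
Recurrence: m' = q*a - m,  q' = (d - m'^2)/q,  a' = floor((a_0 + m')/q').
  step 1: m=6, q=9, a=1
  step 2: m=3, q=4, a=2
  step 3: m=5, q=5, a=2
  step 4: m=5, q=4, a=2
  step 5: m=3, q=9, a=1
  step 6: m=6, q=1, a=12
a_6 = 2*a_0 = 12, so the period closes here.
sqrt(45) = [6; 1, 2, 2, 2, 1, 12]
Period length = 6

6


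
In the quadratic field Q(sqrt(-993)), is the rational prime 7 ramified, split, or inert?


K = Q(sqrt(-993)). Since d mod 4 = 3, disc(K) = -3972.
Check p | disc: -3972 mod 7 = 4.
p does not divide disc. Compute Legendre symbol (d/p):
1^((7-1)/2) mod 7 = 1
(d/p) = 1, so p splits: (p) = P*P' with e=1, f=1, g=2.
Therefore p is split.

split


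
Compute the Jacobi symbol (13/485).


Compute (13/485) via quadratic reciprocity:
  reciprocity: (13/485) -> +(485/13)
  reduce: (4/13)
  pull out 2: (2/13) = -1  (since 13 mod 8 = 5)
  pull out 2: (2/13) = -1  (since 13 mod 8 = 5)
  (1/13) = 1
Product of signs = 1

1


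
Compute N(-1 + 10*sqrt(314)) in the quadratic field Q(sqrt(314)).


N(a + b*sqrt(d)) = a^2 - d*b^2
= (-1)^2 - (314)*(10)^2
= 1 - 31400
= -31399

-31399


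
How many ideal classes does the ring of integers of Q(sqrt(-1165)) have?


K = Q(sqrt(-1165)). d mod 4 = 3, so D = disc(K) = 4d = -4660
h(K) equals the number of primitive reduced positive-definite forms (a, b, c) = a*x^2 + b*x*y + c*y^2 with b^2 - 4ac = D,
where reduced means |b| <= a <= c, with b >= 0 whenever |b| = a or a = c, and primitive means gcd(a, b, c) = 1.
Reduced forces 3a^2 <= |D| = 4660, so 1 <= a <= 39; b must have the parity of D, and c = (b^2 - D)/(4a) must be an integer >= a.
Enumerate a = 1..39, b in [-a, a]:
  a=1: (1, 0, 1165)  [1]
  a=2: (2, 2, 583)  [1]
  a=3..4: none
  a=5: (5, 0, 233)  [1]
  a=6: none
  a=7: (7, -4, 167), (7, 4, 167)  [2]
  a=8..9: none
  a=10: (10, 10, 119)  [1]
  a=11: (11, -2, 106), (11, 2, 106)  [2]
  a=12..13: none
  a=14: (14, -10, 85), (14, 10, 85)  [2]
  a=15..16: none
  a=17: (17, -10, 70), (17, 10, 70)  [2]
  a=18..21: none
  a=22: (22, -2, 53), (22, 2, 53)  [2]
  a=23: (23, -20, 55), (23, 20, 55)  [2]
  a=24..28: none
  a=29: (29, -26, 46), (29, 26, 46)  [2]
  a=30..33: none
  a=34: (34, -10, 35), (34, 10, 35)  [2]
  a=35..39: none
Total reduced forms: 1 + 1 + 1 + 2 + 1 + 2 + 2 + 2 + 2 + 2 + 2 + 2 = 20
h = 20

20


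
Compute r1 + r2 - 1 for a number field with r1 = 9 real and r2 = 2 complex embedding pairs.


By Dirichlet's unit theorem:
rank = r1 + r2 - 1
= 9 + 2 - 1
= 10

10


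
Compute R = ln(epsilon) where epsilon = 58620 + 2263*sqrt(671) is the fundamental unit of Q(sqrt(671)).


epsilon = 58620 + 2263*sqrt(671)
= 117240.0000
R = ln(117240.0000)
= 11.6720

11.6720


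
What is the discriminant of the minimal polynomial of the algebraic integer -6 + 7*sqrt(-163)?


The element -6 + 7*sqrt(-163) has minimal polynomial:
x^2 + 12*x + 8023
Discriminant = (12)^2 - 4*(8023)
= 144 - 32092
= -31948

-31948


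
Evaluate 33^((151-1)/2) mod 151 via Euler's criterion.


p = 151 is prime and the exponent is (p-1)/2 = 75, so by Euler's criterion 33^75 = (33/151) = +1 or -1 mod 151.
Compute by square-and-multiply:
  75 = 64 + 8 + 2 + 1 (binary 1001011)
  Repeated squaring mod 151: 33^1 = 33, 33^2 = 32, 33^4 = 118, 33^8 = 32, 33^16 = 118, 33^32 = 32, 33^64 = 118
  33^75 = 33^64 * 33^8 * 33^2 * 33^1 = 118 * 32 * 32 * 33 mod 151
    118 * 32 = 3776 = 1 mod 151
    1 * 32 = 32 = 32 mod 151
    32 * 33 = 1056 = 150 mod 151
  33^75 = 150 mod 151
Result 150 = p - 1 = -1 mod 151: 33 is a quadratic non-residue mod 151. As a residue in [0, p-1] the value is 150.
33^75 mod 151 = 150

150


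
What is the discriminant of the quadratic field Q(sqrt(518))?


For K = Q(sqrt(d)) with d squarefree: disc(K) = d if d = 1 mod 4, and disc(K) = 4d if d = 2 or 3 mod 4.
Here d = 518, and d mod 4 = 2.
d = 2 mod 4, not 1 (O_K = Z[sqrt(d)]), so disc(K) = 4d = 4 * (518) = 2072

2072


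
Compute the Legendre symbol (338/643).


p = 643 is prime, so compute (338/643) with the reciprocity algorithm (Jacobi-symbol steps: pull out 2s via (2/n), flip via reciprocity, reduce):
  pull out 2: (2/643) = -1  (since 643 mod 8 = 3)
  reciprocity: (169/643) -> +(643/169)
  reduce: (136/169)
  pull out 2: (2/169) = +1  (since 169 mod 8 = 1)
  pull out 2: (2/169) = +1  (since 169 mod 8 = 1)
  pull out 2: (2/169) = +1  (since 169 mod 8 = 1)
  reciprocity: (17/169) -> +(169/17)
  reduce: (16/17)
  pull out 2: (2/17) = +1  (since 17 mod 8 = 1)
  pull out 2: (2/17) = +1  (since 17 mod 8 = 1)
  pull out 2: (2/17) = +1  (since 17 mod 8 = 1)
  pull out 2: (2/17) = +1  (since 17 mod 8 = 1)
  (1/17) = 1
Product of signs = -1
(338/643) = -1

-1


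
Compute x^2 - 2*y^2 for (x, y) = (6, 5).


x^2 - d*y^2
= 6^2 - 2*5^2
= 36 - 50
= -14

-14


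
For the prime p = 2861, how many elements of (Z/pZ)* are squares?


For prime p, the number of non-zero quadratic residues is (p-1)/2.
= (2861-1)/2
= 1430

1430


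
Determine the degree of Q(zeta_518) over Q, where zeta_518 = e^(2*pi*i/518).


The degree equals Euler's totient phi(518).
518 = 2 * 7 * 37
phi(518) = 216

216


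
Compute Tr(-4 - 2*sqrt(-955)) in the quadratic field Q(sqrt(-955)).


Tr(a + b*sqrt(d)) = (a + b*sqrt(d)) + (a - b*sqrt(d)) = 2a
= 2 * (-4)
= -8

-8


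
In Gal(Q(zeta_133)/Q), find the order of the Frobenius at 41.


The Frobenius at p in Gal(Q(zeta_n)/Q) = (Z/nZ)* is the class of p, so its order is ord_133(41), the smallest k >= 1 with 41^k = 1 mod 133.
n = 133 = 7 * 19, phi(133) = 108; the order divides phi(n).
Divisors of 108: 1, 2, 3, 4, 6, 9, 12, 18, 27, 36, 54, 108
Repeated squaring mod 133: 41^1 = 41, 41^2 = 85, 41^4 = 43, 41^8 = 120, 41^16 = 36, 41^32 = 99, 41^64 = 92
Test divisors in increasing order:
  k=1: 41^1 = 41 mod 133
  k=2: 41^2 = 85 mod 133
  k=3: 41^3 = 85 * 41 = 27 mod 133
  k=4: 41^4 = 43 mod 133
  k=6: 41^6 = 43 * 85 = 64 mod 133
  k=9: 41^9 = 120 * 41 = 132 mod 133
  k=12: 41^12 = 120 * 43 = 106 mod 133
  k=18: 41^18 = 36 * 85 = 1 mod 133  <- first divisor giving 1
Order = 18

18


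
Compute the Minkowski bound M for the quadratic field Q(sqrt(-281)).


d = -281, d mod 4 = 3, so disc(K) = 4d = -1124; |disc(K)| = 1124
Imaginary quadratic field, so n = 2, s = r2 = 1, r1 = 0
M = (n!/n^n) * (4/pi)^s * sqrt(|disc(K)|) = (2!/2^2) * (4/pi)^1 * sqrt(1124)
= 0.5 * 1.273240 * 33.526109
= 21.3434

21.3434


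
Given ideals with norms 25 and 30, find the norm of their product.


N(IJ) = N(I) * N(J)
= 25 * 30
= 750

750


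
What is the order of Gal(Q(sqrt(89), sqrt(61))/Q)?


The 2 square roots of distinct primes are multiplicatively independent over Q,
so [K:Q] = 2^2 and Gal(K/Q) is isomorphic to (Z/2Z)^2.
|Gal| = 2^2 = 4

4


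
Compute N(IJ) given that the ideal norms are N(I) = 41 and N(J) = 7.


N(IJ) = N(I) * N(J)
= 41 * 7
= 287

287


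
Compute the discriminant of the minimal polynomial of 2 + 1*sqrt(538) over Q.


The element 2 + 1*sqrt(538) has minimal polynomial:
x^2 - 4*x - 534
Discriminant = (-4)^2 - 4*(-534)
= 16 + 2136
= 2152

2152


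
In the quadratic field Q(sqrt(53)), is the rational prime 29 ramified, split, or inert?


K = Q(sqrt(53)). Since d mod 4 = 1, disc(K) = 53.
Check p | disc: 53 mod 29 = 24.
p does not divide disc. Compute Legendre symbol (d/p):
24^((29-1)/2) mod 29 = 1
(d/p) = 1, so p splits: (p) = P*P' with e=1, f=1, g=2.
Therefore p is split.

split


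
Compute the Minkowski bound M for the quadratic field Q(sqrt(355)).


d = 355, d mod 4 = 3, so disc(K) = 4d = 1420; |disc(K)| = 1420
Real quadratic field, so n = 2, s = r2 = 0, r1 = 2
M = (n!/n^n) * (4/pi)^s * sqrt(|disc(K)|) = (2!/2^2) * (4/pi)^0 * sqrt(1420)
= 0.5 * 1.000000 * 37.682887
= 18.8414

18.8414


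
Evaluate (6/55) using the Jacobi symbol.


Compute (6/55) via quadratic reciprocity:
  pull out 2: (2/55) = +1  (since 55 mod 8 = 7)
  reciprocity: (3/55) -> -(55/3)
  reduce: (1/3)
  (1/3) = 1
Product of signs = -1

-1


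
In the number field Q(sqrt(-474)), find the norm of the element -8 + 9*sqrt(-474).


N(a + b*sqrt(d)) = a^2 - d*b^2
= (-8)^2 - (-474)*(9)^2
= 64 + 38394
= 38458

38458


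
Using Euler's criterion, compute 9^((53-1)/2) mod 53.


p = 53 is prime and the exponent is (p-1)/2 = 26, so by Euler's criterion 9^26 = (9/53) = +1 or -1 mod 53.
Compute by square-and-multiply:
  26 = 16 + 8 + 2 (binary 11010)
  Repeated squaring mod 53: 9^1 = 9, 9^2 = 28, 9^4 = 42, 9^8 = 15, 9^16 = 13
  9^26 = 9^16 * 9^8 * 9^2 = 13 * 15 * 28 mod 53
    13 * 15 = 195 = 36 mod 53
    36 * 28 = 1008 = 1 mod 53
  9^26 = 1 mod 53
Result 1: 9 is a quadratic residue mod 53.
9^26 mod 53 = 1

1


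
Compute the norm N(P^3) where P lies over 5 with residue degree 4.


N(P^a) = p^(a*f)
= 5^(3*4)
= 5^12
= 244140625

244140625


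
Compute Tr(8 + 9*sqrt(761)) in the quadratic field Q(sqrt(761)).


Tr(a + b*sqrt(d)) = (a + b*sqrt(d)) + (a - b*sqrt(d)) = 2a
= 2 * (8)
= 16

16


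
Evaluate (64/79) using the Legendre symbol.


p = 79 is prime, so compute (64/79) with the reciprocity algorithm (Jacobi-symbol steps: pull out 2s via (2/n), flip via reciprocity, reduce):
  pull out 2: (2/79) = +1  (since 79 mod 8 = 7)
  pull out 2: (2/79) = +1  (since 79 mod 8 = 7)
  pull out 2: (2/79) = +1  (since 79 mod 8 = 7)
  pull out 2: (2/79) = +1  (since 79 mod 8 = 7)
  pull out 2: (2/79) = +1  (since 79 mod 8 = 7)
  pull out 2: (2/79) = +1  (since 79 mod 8 = 7)
  (1/79) = 1
Product of signs = 1
(64/79) = 1

1


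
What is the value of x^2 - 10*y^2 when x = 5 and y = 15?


x^2 - d*y^2
= 5^2 - 10*15^2
= 25 - 2250
= -2225

-2225


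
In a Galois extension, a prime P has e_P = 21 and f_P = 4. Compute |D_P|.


|D_P| = e * f
= 21 * 4
= 84

84


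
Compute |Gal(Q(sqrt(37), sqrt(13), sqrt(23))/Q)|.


The 3 square roots of distinct primes are multiplicatively independent over Q,
so [K:Q] = 2^3 and Gal(K/Q) is isomorphic to (Z/2Z)^3.
|Gal| = 2^3 = 8

8


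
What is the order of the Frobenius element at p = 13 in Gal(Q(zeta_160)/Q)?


The Frobenius at p in Gal(Q(zeta_n)/Q) = (Z/nZ)* is the class of p, so its order is ord_160(13), the smallest k >= 1 with 13^k = 1 mod 160.
n = 160 = 2^5 * 5, phi(160) = 64; the order divides phi(n).
Divisors of 64: 1, 2, 4, 8, 16, 32, 64
Repeated squaring mod 160: 13^1 = 13, 13^2 = 9, 13^4 = 81, 13^8 = 1, 13^16 = 1, 13^32 = 1, 13^64 = 1
Test divisors in increasing order:
  k=1: 13^1 = 13 mod 160
  k=2: 13^2 = 9 mod 160
  k=4: 13^4 = 81 mod 160
  k=8: 13^8 = 1 mod 160  <- first divisor giving 1
Order = 8

8


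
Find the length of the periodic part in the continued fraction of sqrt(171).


Run the CF algorithm for sqrt(171).
a_0 = floor(sqrt(171)) = 13; set m_0=0, q_0=1.
Recurrence: m' = q*a - m,  q' = (d - m'^2)/q,  a' = floor((a_0 + m')/q').
  step 1: m=13, q=2, a=13
  step 2: m=13, q=1, a=26
a_2 = 2*a_0 = 26, so the period closes here.
sqrt(171) = [13; 13, 26]
Period length = 2

2


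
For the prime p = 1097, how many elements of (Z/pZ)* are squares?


For prime p, the number of non-zero quadratic residues is (p-1)/2.
= (1097-1)/2
= 548

548


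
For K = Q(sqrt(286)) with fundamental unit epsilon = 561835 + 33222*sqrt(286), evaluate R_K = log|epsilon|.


epsilon = 561835 + 33222*sqrt(286)
= 1.1237e+06
R = ln(1.1237e+06)
= 13.9321

13.9321


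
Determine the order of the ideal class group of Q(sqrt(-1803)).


K = Q(sqrt(-1803)). d mod 4 = 1, so D = disc(K) = d = -1803
h(K) equals the number of primitive reduced positive-definite forms (a, b, c) = a*x^2 + b*x*y + c*y^2 with b^2 - 4ac = D,
where reduced means |b| <= a <= c, with b >= 0 whenever |b| = a or a = c, and primitive means gcd(a, b, c) = 1.
Reduced forces 3a^2 <= |D| = 1803, so 1 <= a <= 24; b must have the parity of D, and c = (b^2 - D)/(4a) must be an integer >= a.
Enumerate a = 1..24, b in [-a, a]:
  a=1: (1, 1, 451)  [1]
  a=2: none
  a=3: (3, 3, 151)  [1]
  a=4..10: none
  a=11: (11, -1, 41), (11, 1, 41)  [2]
  a=12: none
  a=13: (13, -11, 37), (13, 11, 37)  [2]
  a=14..16: none
  a=17: (17, -13, 29), (17, 13, 29)  [2]
  a=18..24: none
Total reduced forms: 1 + 1 + 2 + 2 + 2 = 8
h = 8

8
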